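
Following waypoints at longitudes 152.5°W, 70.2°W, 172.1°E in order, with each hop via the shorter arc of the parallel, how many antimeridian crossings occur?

Leg 1: -152.5° → -70.2°, shortest Δλ = 82.3° (east) — does not cross 180°.
Leg 2: -70.2° → +172.1°, shortest Δλ = -117.7° (west) — crosses 180°.
Total crossings: 1.

1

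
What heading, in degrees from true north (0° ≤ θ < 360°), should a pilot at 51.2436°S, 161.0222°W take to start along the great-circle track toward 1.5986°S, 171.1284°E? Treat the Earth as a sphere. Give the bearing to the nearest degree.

325°

Δλ = 171.1284 − -161.0222 = 332.1506°; wrapped into (−180°, 180°]: -27.8494°.
θ = atan2( sin Δλ · cos φ₂ , cos φ₁ · sin φ₂ − sin φ₁ · cos φ₂ · cos Δλ )
  = atan2(-0.46697, 0.67176) = -34.805° → normalised to [0°, 360°): 325.195°.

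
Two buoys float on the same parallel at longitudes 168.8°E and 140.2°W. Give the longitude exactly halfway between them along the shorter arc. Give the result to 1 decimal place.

Signed shortest Δλ from +168.8° to -140.2° is +51.0°.
Midpoint longitude = +168.8° + (+51.0°)/2 = +168.8° + 25.5° = +194.3°.
Normalise into (−180°, 180°]: -165.7°.
(The naïve average (+168.8 + -140.2)/2 = 14.3° is on the wrong side of the globe.)

165.7°W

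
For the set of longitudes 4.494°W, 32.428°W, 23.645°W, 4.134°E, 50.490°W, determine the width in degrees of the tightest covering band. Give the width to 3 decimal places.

Sort the longitudes: -50.490°, -32.428°, -23.645°, -4.494°, +4.134°.
Eastward gaps between consecutive values (wrapping around): 18.062°, 8.783°, 19.151°, 8.628°, 305.376°.
Largest gap = 305.376° ⇒ minimal covering band is its complement: 360° − 305.376° = 54.624°.
Band runs from -50.490° eastward to +4.134°.

54.624°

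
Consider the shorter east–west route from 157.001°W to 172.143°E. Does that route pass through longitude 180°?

Naïve |172.143 − -157.001| = 329.144° > 180°, so the shorter arc goes the other way round — across 180°.
Signed shortest Δλ = ((172.143 − -157.001 + 180) mod 360) − 180 = -30.856°.
Going west by 30.856° from -157.001° passes through 180° before reaching +172.143°.

Yes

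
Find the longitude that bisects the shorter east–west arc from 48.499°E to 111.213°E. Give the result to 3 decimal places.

79.856°E

Signed shortest Δλ from +48.499° to +111.213° is +62.714°.
Midpoint longitude = +48.499° + (+62.714°)/2 = +48.499° + 31.357° = +79.856°.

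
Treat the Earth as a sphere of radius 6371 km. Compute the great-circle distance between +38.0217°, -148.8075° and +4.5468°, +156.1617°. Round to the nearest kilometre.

6680 km

Δλ = 156.1617 − -148.8075 = 304.9692°; wrapped into (−180°, 180°]: -55.0308°.
Δφ = 4.5468 − 38.0217 = -33.4749°.
a = sin²(Δφ/2) + cos φ₁ · cos φ₂ · sin²(Δλ/2) = 0.250544.
c = 2·atan2(√a, √(1−a)) = 1.04845 rad → d = 6371·c ≈ 6679.70 km.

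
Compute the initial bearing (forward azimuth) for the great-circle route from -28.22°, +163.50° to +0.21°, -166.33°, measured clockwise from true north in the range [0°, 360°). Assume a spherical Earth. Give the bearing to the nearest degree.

Δλ = -166.33 − 163.50 = -329.83°; wrapped into (−180°, 180°]: 30.17°.
θ = atan2( sin Δλ · cos φ₂ , cos φ₁ · sin φ₂ − sin φ₁ · cos φ₂ · cos Δλ )
  = atan2(0.50256, 0.41203) = 50.653° → normalised to [0°, 360°): 50.653°.

51°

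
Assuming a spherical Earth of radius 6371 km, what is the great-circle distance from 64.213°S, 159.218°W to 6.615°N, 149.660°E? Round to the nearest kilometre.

8935 km

Δλ = 149.660 − -159.218 = 308.878°; wrapped into (−180°, 180°]: -51.122°.
Δφ = 6.615 − -64.213 = 70.828°.
a = sin²(Δφ/2) + cos φ₁ · cos φ₂ · sin²(Δλ/2) = 0.416246.
c = 2·atan2(√a, √(1−a)) = 1.40250 rad → d = 6371·c ≈ 8935.30 km.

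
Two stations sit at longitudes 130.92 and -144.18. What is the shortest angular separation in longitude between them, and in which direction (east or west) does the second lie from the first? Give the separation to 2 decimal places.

Raw difference: -144.18 − 130.92 = -275.1°.
Normalise into (−180°, 180°]: -275.1° + 360° = 84.9°.
Positive ⇒ the second point lies to the east; separation 84.90°.

84.90° east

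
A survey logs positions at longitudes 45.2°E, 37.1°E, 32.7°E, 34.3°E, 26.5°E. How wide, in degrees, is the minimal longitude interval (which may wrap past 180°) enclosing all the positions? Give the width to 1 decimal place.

Sort the longitudes: +26.5°, +32.7°, +34.3°, +37.1°, +45.2°.
Eastward gaps between consecutive values (wrapping around): 6.2°, 1.6°, 2.8°, 8.1°, 341.3°.
Largest gap = 341.3° ⇒ minimal covering band is its complement: 360° − 341.3° = 18.7°.
Band runs from +26.5° eastward to +45.2°.

18.7°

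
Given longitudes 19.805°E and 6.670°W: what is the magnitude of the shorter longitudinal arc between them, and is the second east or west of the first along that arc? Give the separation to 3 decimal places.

26.475° west

Raw difference: -6.670 − 19.805 = -26.475°.
Normalise into (−180°, 180°]: -26.475° stays -26.475°.
Negative ⇒ the second point lies to the west; separation 26.475°.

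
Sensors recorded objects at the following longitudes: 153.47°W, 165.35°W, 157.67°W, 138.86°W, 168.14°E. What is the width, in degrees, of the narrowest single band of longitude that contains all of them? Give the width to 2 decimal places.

53.00°

Sort the longitudes: -165.35°, -157.67°, -153.47°, -138.86°, +168.14°.
Eastward gaps between consecutive values (wrapping around): 7.68°, 4.20°, 14.61°, 307.00°, 26.51°.
Largest gap = 307.00° ⇒ minimal covering band is its complement: 360° − 307.00° = 53.00°.
Band runs from +168.14° eastward to -138.86°, crossing the antimeridian.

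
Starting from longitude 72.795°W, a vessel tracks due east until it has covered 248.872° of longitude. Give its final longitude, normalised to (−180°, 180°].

176.077°E

Start at -72.795°; shift +248.872° → +176.077°.
+176.077° already lies in (−180°, 180°].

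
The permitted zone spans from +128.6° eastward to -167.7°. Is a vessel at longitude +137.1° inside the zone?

Yes

Band width going east from +128.6° to -167.7°: ((-167.7 − 128.6) mod 360) = 63.7°.
Offset of +137.1° east of the west edge: ((137.1 − 128.6) mod 360) = 8.5°.
8.5° ≤ 63.7° ⇒ inside.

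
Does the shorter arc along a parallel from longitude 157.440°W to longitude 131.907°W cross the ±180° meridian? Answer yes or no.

Signed shortest Δλ = ((-131.907 − -157.440 + 180) mod 360) − 180 = 25.533°.
Going east by 25.533° from -157.440° reaches -131.907° without touching 180°.

No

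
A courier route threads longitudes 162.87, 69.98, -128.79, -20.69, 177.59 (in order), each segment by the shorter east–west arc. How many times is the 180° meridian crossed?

Leg 1: +162.87° → +69.98°, shortest Δλ = -92.89° (west) — does not cross 180°.
Leg 2: +69.98° → -128.79°, shortest Δλ = 161.23° (east) — crosses 180°.
Leg 3: -128.79° → -20.69°, shortest Δλ = 108.1° (east) — does not cross 180°.
Leg 4: -20.69° → +177.59°, shortest Δλ = -161.72° (west) — crosses 180°.
Total crossings: 2.

2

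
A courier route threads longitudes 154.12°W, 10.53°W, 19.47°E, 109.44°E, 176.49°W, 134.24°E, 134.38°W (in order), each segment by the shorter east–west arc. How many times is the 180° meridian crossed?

Leg 1: -154.12° → -10.53°, shortest Δλ = 143.59° (east) — does not cross 180°.
Leg 2: -10.53° → +19.47°, shortest Δλ = 30.0° (east) — does not cross 180°.
Leg 3: +19.47° → +109.44°, shortest Δλ = 89.97° (east) — does not cross 180°.
Leg 4: +109.44° → -176.49°, shortest Δλ = 74.07° (east) — crosses 180°.
Leg 5: -176.49° → +134.24°, shortest Δλ = -49.27° (west) — crosses 180°.
Leg 6: +134.24° → -134.38°, shortest Δλ = 91.38° (east) — crosses 180°.
Total crossings: 3.

3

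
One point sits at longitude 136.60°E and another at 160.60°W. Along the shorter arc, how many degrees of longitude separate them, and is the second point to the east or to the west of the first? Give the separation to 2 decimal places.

Raw difference: -160.60 − 136.60 = -297.2°.
Normalise into (−180°, 180°]: -297.2° + 360° = 62.8°.
Positive ⇒ the second point lies to the east; separation 62.80°.

62.80° east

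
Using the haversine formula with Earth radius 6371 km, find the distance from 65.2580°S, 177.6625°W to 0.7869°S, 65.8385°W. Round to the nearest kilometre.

Δλ = -65.8385 − -177.6625 = 111.8240°.
Δφ = -0.7869 − -65.2580 = 64.4711°.
a = sin²(Δφ/2) + cos φ₁ · cos φ₂ · sin²(Δλ/2) = 0.571552.
c = 2·atan2(√a, √(1−a)) = 1.71439 rad → d = 6371·c ≈ 10922.41 km.

10922 km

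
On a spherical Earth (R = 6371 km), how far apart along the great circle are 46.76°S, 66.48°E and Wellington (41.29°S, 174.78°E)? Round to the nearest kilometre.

Δλ = 174.78 − 66.48 = 108.30°.
Δφ = -41.29 − -46.76 = 5.47°.
a = sin²(Δφ/2) + cos φ₁ · cos φ₂ · sin²(Δλ/2) = 0.340457.
c = 2·atan2(√a, √(1−a)) = 1.24603 rad → d = 6371·c ≈ 7938.47 km.

7938 km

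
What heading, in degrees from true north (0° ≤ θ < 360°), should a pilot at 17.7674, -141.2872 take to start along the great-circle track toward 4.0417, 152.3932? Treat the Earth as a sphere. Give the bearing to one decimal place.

Δλ = 152.3932 − -141.2872 = 293.6804°; wrapped into (−180°, 180°]: -66.3196°.
θ = atan2( sin Δλ · cos φ₂ , cos φ₁ · sin φ₂ − sin φ₁ · cos φ₂ · cos Δλ )
  = atan2(-0.91352, -0.05513) = -93.454° → normalised to [0°, 360°): 266.546°.

266.5°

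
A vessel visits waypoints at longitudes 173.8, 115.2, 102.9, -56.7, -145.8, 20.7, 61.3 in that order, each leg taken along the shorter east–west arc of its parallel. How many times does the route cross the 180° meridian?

Leg 1: +173.8° → +115.2°, shortest Δλ = -58.6° (west) — does not cross 180°.
Leg 2: +115.2° → +102.9°, shortest Δλ = -12.3° (west) — does not cross 180°.
Leg 3: +102.9° → -56.7°, shortest Δλ = -159.6° (west) — does not cross 180°.
Leg 4: -56.7° → -145.8°, shortest Δλ = -89.1° (west) — does not cross 180°.
Leg 5: -145.8° → +20.7°, shortest Δλ = 166.5° (east) — does not cross 180°.
Leg 6: +20.7° → +61.3°, shortest Δλ = 40.6° (east) — does not cross 180°.
Total crossings: 0.

0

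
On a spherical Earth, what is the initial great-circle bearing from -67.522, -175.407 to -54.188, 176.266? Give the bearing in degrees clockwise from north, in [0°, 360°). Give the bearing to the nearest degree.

Δλ = 176.266 − -175.407 = 351.673°; wrapped into (−180°, 180°]: -8.327°.
θ = atan2( sin Δλ · cos φ₂ , cos φ₁ · sin φ₂ − sin φ₁ · cos φ₂ · cos Δλ )
  = atan2(-0.08474, 0.22493) = -20.644° → normalised to [0°, 360°): 339.356°.

339°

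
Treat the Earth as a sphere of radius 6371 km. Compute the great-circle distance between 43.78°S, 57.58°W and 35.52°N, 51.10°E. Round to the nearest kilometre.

Δλ = 51.10 − -57.58 = 108.68°.
Δφ = 35.52 − -43.78 = 79.30°.
a = sin²(Δφ/2) + cos φ₁ · cos φ₂ · sin²(Δλ/2) = 0.795096.
c = 2·atan2(√a, √(1−a)) = 2.20209 rad → d = 6371·c ≈ 14029.54 km.

14030 km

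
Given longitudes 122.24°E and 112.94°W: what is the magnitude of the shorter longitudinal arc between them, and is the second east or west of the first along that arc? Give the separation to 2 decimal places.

124.82° east

Raw difference: -112.94 − 122.24 = -235.18°.
Normalise into (−180°, 180°]: -235.18° + 360° = 124.82°.
Positive ⇒ the second point lies to the east; separation 124.82°.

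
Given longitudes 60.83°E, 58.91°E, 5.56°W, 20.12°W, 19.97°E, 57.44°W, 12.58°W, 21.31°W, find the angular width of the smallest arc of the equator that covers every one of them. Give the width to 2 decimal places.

118.27°

Sort the longitudes: -57.44°, -21.31°, -20.12°, -12.58°, -5.56°, +19.97°, +58.91°, +60.83°.
Eastward gaps between consecutive values (wrapping around): 36.13°, 1.19°, 7.54°, 7.02°, 25.53°, 38.94°, 1.92°, 241.73°.
Largest gap = 241.73° ⇒ minimal covering band is its complement: 360° − 241.73° = 118.27°.
Band runs from -57.44° eastward to +60.83°.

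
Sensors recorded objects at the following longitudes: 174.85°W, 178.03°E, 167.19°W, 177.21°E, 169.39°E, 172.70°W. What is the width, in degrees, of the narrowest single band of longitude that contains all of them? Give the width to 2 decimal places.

Sort the longitudes: -174.85°, -172.70°, -167.19°, +169.39°, +177.21°, +178.03°.
Eastward gaps between consecutive values (wrapping around): 2.15°, 5.51°, 336.58°, 7.82°, 0.82°, 7.12°.
Largest gap = 336.58° ⇒ minimal covering band is its complement: 360° − 336.58° = 23.42°.
Band runs from +169.39° eastward to -167.19°, crossing the antimeridian.

23.42°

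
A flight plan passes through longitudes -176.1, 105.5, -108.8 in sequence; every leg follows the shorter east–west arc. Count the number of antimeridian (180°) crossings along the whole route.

Leg 1: -176.1° → +105.5°, shortest Δλ = -78.4° (west) — crosses 180°.
Leg 2: +105.5° → -108.8°, shortest Δλ = 145.7° (east) — crosses 180°.
Total crossings: 2.

2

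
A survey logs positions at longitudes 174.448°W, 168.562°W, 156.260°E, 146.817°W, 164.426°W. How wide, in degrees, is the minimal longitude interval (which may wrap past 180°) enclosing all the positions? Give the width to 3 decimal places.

Sort the longitudes: -174.448°, -168.562°, -164.426°, -146.817°, +156.260°.
Eastward gaps between consecutive values (wrapping around): 5.886°, 4.136°, 17.609°, 303.077°, 29.292°.
Largest gap = 303.077° ⇒ minimal covering band is its complement: 360° − 303.077° = 56.923°.
Band runs from +156.260° eastward to -146.817°, crossing the antimeridian.

56.923°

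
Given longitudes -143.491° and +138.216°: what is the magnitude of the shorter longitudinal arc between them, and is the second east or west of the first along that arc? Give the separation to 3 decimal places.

78.293° west

Raw difference: 138.216 − -143.491 = 281.707°.
Normalise into (−180°, 180°]: 281.707° − 360° = -78.293°.
Negative ⇒ the second point lies to the west; separation 78.293°.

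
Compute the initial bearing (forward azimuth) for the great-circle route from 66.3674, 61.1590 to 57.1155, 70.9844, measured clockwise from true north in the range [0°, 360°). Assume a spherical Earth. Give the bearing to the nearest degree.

Δλ = 70.9844 − 61.1590 = 9.8254°.
θ = atan2( sin Δλ · cos φ₂ , cos φ₁ · sin φ₂ − sin φ₁ · cos φ₂ · cos Δλ )
  = atan2(0.09265, -0.15348) = 148.882° → normalised to [0°, 360°): 148.882°.

149°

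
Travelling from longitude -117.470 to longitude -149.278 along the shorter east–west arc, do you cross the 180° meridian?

Signed shortest Δλ = ((-149.278 − -117.470 + 180) mod 360) − 180 = -31.808°.
Going west by 31.808° from -117.470° reaches -149.278° without touching 180°.

No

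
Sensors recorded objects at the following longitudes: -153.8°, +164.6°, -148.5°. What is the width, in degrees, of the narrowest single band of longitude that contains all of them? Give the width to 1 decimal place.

46.9°

Sort the longitudes: -153.8°, -148.5°, +164.6°.
Eastward gaps between consecutive values (wrapping around): 5.3°, 313.1°, 41.6°.
Largest gap = 313.1° ⇒ minimal covering band is its complement: 360° − 313.1° = 46.9°.
Band runs from +164.6° eastward to -148.5°, crossing the antimeridian.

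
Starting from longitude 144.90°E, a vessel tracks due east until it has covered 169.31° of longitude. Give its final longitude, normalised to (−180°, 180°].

45.79°W

Start at +144.90°; shift +169.31° → +314.21°.
+314.21° lies outside (−180°, 180°]; subtract 360° → -45.79°.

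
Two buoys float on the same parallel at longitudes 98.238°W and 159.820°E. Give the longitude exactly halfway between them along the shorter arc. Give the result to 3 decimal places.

Signed shortest Δλ from -98.238° to +159.820° is -101.942°.
Midpoint longitude = -98.238° + (-101.942°)/2 = -98.238° − 50.971° = -149.209°.
(The naïve average (-98.238 + +159.820)/2 = 30.791° is on the wrong side of the globe.)

149.209°W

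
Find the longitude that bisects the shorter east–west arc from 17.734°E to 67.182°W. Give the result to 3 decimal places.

24.724°W

Signed shortest Δλ from +17.734° to -67.182° is -84.916°.
Midpoint longitude = +17.734° + (-84.916°)/2 = +17.734° − 42.458° = -24.724°.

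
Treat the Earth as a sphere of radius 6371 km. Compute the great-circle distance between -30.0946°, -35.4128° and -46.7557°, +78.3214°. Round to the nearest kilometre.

Δλ = 78.3214 − -35.4128 = 113.7342°.
Δφ = -46.7557 − -30.0946 = -16.6611°.
a = sin²(Δφ/2) + cos φ₁ · cos φ₂ · sin²(Δλ/2) = 0.436660.
c = 2·atan2(√a, √(1−a)) = 1.44378 rad → d = 6371·c ≈ 9198.29 km.

9198 km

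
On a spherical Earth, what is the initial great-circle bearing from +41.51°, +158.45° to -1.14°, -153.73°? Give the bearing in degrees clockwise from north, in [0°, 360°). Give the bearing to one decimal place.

121.8°

Δλ = -153.73 − 158.45 = -312.18°; wrapped into (−180°, 180°]: 47.82°.
θ = atan2( sin Δλ · cos φ₂ , cos φ₁ · sin φ₂ − sin φ₁ · cos φ₂ · cos Δλ )
  = atan2(0.74089, -0.45982) = 121.825° → normalised to [0°, 360°): 121.825°.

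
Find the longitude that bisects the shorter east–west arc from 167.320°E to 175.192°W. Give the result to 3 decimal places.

Signed shortest Δλ from +167.320° to -175.192° is +17.488°.
Midpoint longitude = +167.320° + (+17.488°)/2 = +167.320° + 8.744° = +176.064°.
(The naïve average (+167.320 + -175.192)/2 = -3.936° is on the wrong side of the globe.)

176.064°E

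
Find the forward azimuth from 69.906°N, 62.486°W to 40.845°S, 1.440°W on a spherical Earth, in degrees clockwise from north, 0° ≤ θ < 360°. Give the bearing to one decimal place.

130.7°

Δλ = -1.440 − -62.486 = 61.046°.
θ = atan2( sin Δλ · cos φ₂ , cos φ₁ · sin φ₂ − sin φ₁ · cos φ₂ · cos Δλ )
  = atan2(0.66193, -0.56862) = 130.664° → normalised to [0°, 360°): 130.664°.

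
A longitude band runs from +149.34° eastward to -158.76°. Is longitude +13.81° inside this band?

Band width going east from +149.34° to -158.76°: ((-158.76 − 149.34) mod 360) = 51.90°.
Offset of +13.81° east of the west edge: ((13.81 − 149.34) mod 360) = 224.47°.
224.47° > 51.90° ⇒ outside.

No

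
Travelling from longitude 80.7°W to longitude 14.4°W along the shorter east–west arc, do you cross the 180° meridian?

No

Signed shortest Δλ = ((-14.4 − -80.7 + 180) mod 360) − 180 = 66.3°.
Going east by 66.3° from -80.7° reaches -14.4° without touching 180°.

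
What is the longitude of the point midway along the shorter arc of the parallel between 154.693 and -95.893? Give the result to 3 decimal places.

Signed shortest Δλ from +154.693° to -95.893° is +109.414°.
Midpoint longitude = +154.693° + (+109.414°)/2 = +154.693° + 54.707° = +209.400°.
Normalise into (−180°, 180°]: -150.600°.
(The naïve average (+154.693 + -95.893)/2 = 29.4° is on the wrong side of the globe.)

-150.600°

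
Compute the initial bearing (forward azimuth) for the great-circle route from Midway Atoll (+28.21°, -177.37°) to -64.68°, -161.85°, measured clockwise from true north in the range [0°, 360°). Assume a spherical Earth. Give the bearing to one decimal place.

Δλ = -161.85 − -177.37 = 15.52°.
θ = atan2( sin Δλ · cos φ₂ , cos φ₁ · sin φ₂ − sin φ₁ · cos φ₂ · cos Δλ )
  = atan2(0.11443, -0.99136) = 173.415° → normalised to [0°, 360°): 173.415°.

173.4°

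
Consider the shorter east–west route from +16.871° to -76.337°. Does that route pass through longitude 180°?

Signed shortest Δλ = ((-76.337 − 16.871 + 180) mod 360) − 180 = -93.208°.
Going west by 93.208° from +16.871° reaches -76.337° without touching 180°.

No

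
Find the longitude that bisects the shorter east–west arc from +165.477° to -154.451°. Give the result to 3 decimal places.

-174.487°

Signed shortest Δλ from +165.477° to -154.451° is +40.072°.
Midpoint longitude = +165.477° + (+40.072°)/2 = +165.477° + 20.036° = +185.513°.
Normalise into (−180°, 180°]: -174.487°.
(The naïve average (+165.477 + -154.451)/2 = 5.513° is on the wrong side of the globe.)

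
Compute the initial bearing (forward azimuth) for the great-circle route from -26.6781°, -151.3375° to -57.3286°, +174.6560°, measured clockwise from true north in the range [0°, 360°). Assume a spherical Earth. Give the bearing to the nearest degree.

209°

Δλ = 174.6560 − -151.3375 = 325.9935°; wrapped into (−180°, 180°]: -34.0065°.
θ = atan2( sin Δλ · cos φ₂ , cos φ₁ · sin φ₂ − sin φ₁ · cos φ₂ · cos Δλ )
  = atan2(-0.30191, -0.55125) = -151.291° → normalised to [0°, 360°): 208.709°.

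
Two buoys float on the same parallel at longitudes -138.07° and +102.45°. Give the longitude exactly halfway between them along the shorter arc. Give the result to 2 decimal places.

Signed shortest Δλ from -138.07° to +102.45° is -119.48°.
Midpoint longitude = -138.07° + (-119.48°)/2 = -138.07° − 59.74° = -197.81°.
Normalise into (−180°, 180°]: +162.19°.
(The naïve average (-138.07 + +102.45)/2 = -17.81° is on the wrong side of the globe.)

+162.19°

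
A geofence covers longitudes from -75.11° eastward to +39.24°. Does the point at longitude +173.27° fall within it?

No

Band width going east from -75.11° to +39.24°: ((39.24 − -75.11) mod 360) = 114.35°.
Offset of +173.27° east of the west edge: ((173.27 − -75.11) mod 360) = 248.38°.
248.38° > 114.35° ⇒ outside.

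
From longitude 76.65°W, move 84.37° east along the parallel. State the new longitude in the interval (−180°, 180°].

7.72°E

Start at -76.65°; shift +84.37° → +7.72°.
+7.72° already lies in (−180°, 180°].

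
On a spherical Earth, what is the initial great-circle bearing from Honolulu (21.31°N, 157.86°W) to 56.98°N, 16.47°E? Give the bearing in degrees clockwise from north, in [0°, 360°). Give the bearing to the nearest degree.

3°

Δλ = 16.47 − -157.86 = 174.33°.
θ = atan2( sin Δλ · cos φ₂ , cos φ₁ · sin φ₂ − sin φ₁ · cos φ₂ · cos Δλ )
  = atan2(0.05384, 0.97822) = 3.150° → normalised to [0°, 360°): 3.150°.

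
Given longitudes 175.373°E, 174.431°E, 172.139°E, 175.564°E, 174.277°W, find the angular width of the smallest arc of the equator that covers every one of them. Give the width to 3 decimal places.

Sort the longitudes: -174.277°, +172.139°, +174.431°, +175.373°, +175.564°.
Eastward gaps between consecutive values (wrapping around): 346.416°, 2.292°, 0.942°, 0.191°, 10.159°.
Largest gap = 346.416° ⇒ minimal covering band is its complement: 360° − 346.416° = 13.584°.
Band runs from +172.139° eastward to -174.277°, crossing the antimeridian.

13.584°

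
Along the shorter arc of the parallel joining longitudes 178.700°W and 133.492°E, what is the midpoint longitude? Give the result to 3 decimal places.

157.396°E

Signed shortest Δλ from -178.700° to +133.492° is -47.808°.
Midpoint longitude = -178.700° + (-47.808°)/2 = -178.700° − 23.904° = -202.604°.
Normalise into (−180°, 180°]: +157.396°.
(The naïve average (-178.700 + +133.492)/2 = -22.604° is on the wrong side of the globe.)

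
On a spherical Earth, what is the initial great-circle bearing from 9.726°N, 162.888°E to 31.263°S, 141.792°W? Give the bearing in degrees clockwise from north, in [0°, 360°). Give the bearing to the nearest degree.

130°

Δλ = -141.792 − 162.888 = -304.680°; wrapped into (−180°, 180°]: 55.320°.
θ = atan2( sin Δλ · cos φ₂ , cos φ₁ · sin φ₂ − sin φ₁ · cos φ₂ · cos Δλ )
  = atan2(0.70293, -0.59367) = 130.183° → normalised to [0°, 360°): 130.183°.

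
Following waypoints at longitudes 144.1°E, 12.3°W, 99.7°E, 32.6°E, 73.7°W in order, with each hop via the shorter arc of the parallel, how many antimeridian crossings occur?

Leg 1: +144.1° → -12.3°, shortest Δλ = -156.4° (west) — does not cross 180°.
Leg 2: -12.3° → +99.7°, shortest Δλ = 112.0° (east) — does not cross 180°.
Leg 3: +99.7° → +32.6°, shortest Δλ = -67.1° (west) — does not cross 180°.
Leg 4: +32.6° → -73.7°, shortest Δλ = -106.3° (west) — does not cross 180°.
Total crossings: 0.

0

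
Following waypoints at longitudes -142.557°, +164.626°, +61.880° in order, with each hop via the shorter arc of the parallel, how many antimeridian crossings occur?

Leg 1: -142.557° → +164.626°, shortest Δλ = -52.817° (west) — crosses 180°.
Leg 2: +164.626° → +61.880°, shortest Δλ = -102.746° (west) — does not cross 180°.
Total crossings: 1.

1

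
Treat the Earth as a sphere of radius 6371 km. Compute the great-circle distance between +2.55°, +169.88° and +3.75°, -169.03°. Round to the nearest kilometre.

Δλ = -169.03 − 169.88 = -338.91°; wrapped into (−180°, 180°]: 21.09°.
Δφ = 3.75 − 2.55 = 1.20°.
a = sin²(Δφ/2) + cos φ₁ · cos φ₂ · sin²(Δλ/2) = 0.033497.
c = 2·atan2(√a, √(1−a)) = 0.36812 rad → d = 6371·c ≈ 2345.27 km.

2345 km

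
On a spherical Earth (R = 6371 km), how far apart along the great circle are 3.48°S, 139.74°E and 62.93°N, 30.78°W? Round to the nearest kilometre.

13359 km

Δλ = -30.78 − 139.74 = -170.52°.
Δφ = 62.93 − -3.48 = 66.41°.
a = sin²(Δφ/2) + cos φ₁ · cos φ₂ · sin²(Δλ/2) = 0.751043.
c = 2·atan2(√a, √(1−a)) = 2.09681 rad → d = 6371·c ≈ 13358.75 km.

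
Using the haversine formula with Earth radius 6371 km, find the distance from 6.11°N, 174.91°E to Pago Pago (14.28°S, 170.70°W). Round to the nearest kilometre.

Δλ = -170.70 − 174.91 = -345.61°; wrapped into (−180°, 180°]: 14.39°.
Δφ = -14.28 − 6.11 = -20.39°.
a = sin²(Δφ/2) + cos φ₁ · cos φ₂ · sin²(Δλ/2) = 0.046444.
c = 2·atan2(√a, √(1−a)) = 0.43443 rad → d = 6371·c ≈ 2767.73 km.

2768 km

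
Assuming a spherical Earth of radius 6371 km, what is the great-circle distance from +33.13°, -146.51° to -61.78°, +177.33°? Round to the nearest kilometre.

11043 km

Δλ = 177.33 − -146.51 = 323.84°; wrapped into (−180°, 180°]: -36.16°.
Δφ = -61.78 − 33.13 = -94.91°.
a = sin²(Δφ/2) + cos φ₁ · cos φ₂ · sin²(Δλ/2) = 0.580934.
c = 2·atan2(√a, √(1−a)) = 1.73338 rad → d = 6371·c ≈ 11043.37 km.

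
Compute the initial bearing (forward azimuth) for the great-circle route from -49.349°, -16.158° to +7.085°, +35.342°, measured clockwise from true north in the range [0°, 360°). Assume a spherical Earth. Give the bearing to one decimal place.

54.7°

Δλ = 35.342 − -16.158 = 51.500°.
θ = atan2( sin Δλ · cos φ₂ , cos φ₁ · sin φ₂ − sin φ₁ · cos φ₂ · cos Δλ )
  = atan2(0.77663, 0.54904) = 54.742° → normalised to [0°, 360°): 54.742°.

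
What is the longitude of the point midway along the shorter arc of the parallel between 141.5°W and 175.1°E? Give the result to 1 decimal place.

Signed shortest Δλ from -141.5° to +175.1° is -43.4°.
Midpoint longitude = -141.5° + (-43.4°)/2 = -141.5° − 21.7° = -163.2°.
(The naïve average (-141.5 + +175.1)/2 = 16.8° is on the wrong side of the globe.)

163.2°W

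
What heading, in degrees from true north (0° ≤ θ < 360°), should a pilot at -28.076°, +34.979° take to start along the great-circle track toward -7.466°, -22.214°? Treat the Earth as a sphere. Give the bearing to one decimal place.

Δλ = -22.214 − 34.979 = -57.193°.
θ = atan2( sin Δλ · cos φ₂ , cos φ₁ · sin φ₂ − sin φ₁ · cos φ₂ · cos Δλ )
  = atan2(-0.83337, 0.13819) = -80.585° → normalised to [0°, 360°): 279.415°.

279.4°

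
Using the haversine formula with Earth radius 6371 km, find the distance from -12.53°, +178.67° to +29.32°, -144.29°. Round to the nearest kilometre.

6119 km

Δλ = -144.29 − 178.67 = -322.96°; wrapped into (−180°, 180°]: 37.04°.
Δφ = 29.32 − -12.53 = 41.85°.
a = sin²(Δφ/2) + cos φ₁ · cos φ₂ · sin²(Δλ/2) = 0.213426.
c = 2·atan2(√a, √(1−a)) = 0.96045 rad → d = 6371·c ≈ 6119.05 km.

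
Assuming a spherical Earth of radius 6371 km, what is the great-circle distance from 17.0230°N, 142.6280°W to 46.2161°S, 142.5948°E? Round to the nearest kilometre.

Δλ = 142.5948 − -142.6280 = 285.2228°; wrapped into (−180°, 180°]: -74.7772°.
Δφ = -46.2161 − 17.0230 = -63.2391°.
a = sin²(Δφ/2) + cos φ₁ · cos φ₂ · sin²(Δλ/2) = 0.518816.
c = 2·atan2(√a, √(1−a)) = 1.60844 rad → d = 6371·c ≈ 10247.35 km.

10247 km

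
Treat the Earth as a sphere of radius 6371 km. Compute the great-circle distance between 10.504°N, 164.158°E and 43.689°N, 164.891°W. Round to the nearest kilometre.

4741 km

Δλ = -164.891 − 164.158 = -329.049°; wrapped into (−180°, 180°]: 30.951°.
Δφ = 43.689 − 10.504 = 33.185°.
a = sin²(Δφ/2) + cos φ₁ · cos φ₂ · sin²(Δλ/2) = 0.132165.
c = 2·atan2(√a, √(1−a)) = 0.74414 rad → d = 6371·c ≈ 4740.93 km.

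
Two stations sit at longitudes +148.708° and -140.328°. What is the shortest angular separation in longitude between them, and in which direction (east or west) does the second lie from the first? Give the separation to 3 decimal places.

Raw difference: -140.328 − 148.708 = -289.036°.
Normalise into (−180°, 180°]: -289.036° + 360° = 70.964°.
Positive ⇒ the second point lies to the east; separation 70.964°.

70.964° east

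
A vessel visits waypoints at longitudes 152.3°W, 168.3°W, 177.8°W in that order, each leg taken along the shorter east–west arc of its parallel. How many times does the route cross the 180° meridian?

Leg 1: -152.3° → -168.3°, shortest Δλ = -16.0° (west) — does not cross 180°.
Leg 2: -168.3° → -177.8°, shortest Δλ = -9.5° (west) — does not cross 180°.
Total crossings: 0.

0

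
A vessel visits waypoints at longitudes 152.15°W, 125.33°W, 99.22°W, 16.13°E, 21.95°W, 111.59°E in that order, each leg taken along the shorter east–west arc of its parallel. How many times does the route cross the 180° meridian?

0

Leg 1: -152.15° → -125.33°, shortest Δλ = 26.82° (east) — does not cross 180°.
Leg 2: -125.33° → -99.22°, shortest Δλ = 26.11° (east) — does not cross 180°.
Leg 3: -99.22° → +16.13°, shortest Δλ = 115.35° (east) — does not cross 180°.
Leg 4: +16.13° → -21.95°, shortest Δλ = -38.08° (west) — does not cross 180°.
Leg 5: -21.95° → +111.59°, shortest Δλ = 133.54° (east) — does not cross 180°.
Total crossings: 0.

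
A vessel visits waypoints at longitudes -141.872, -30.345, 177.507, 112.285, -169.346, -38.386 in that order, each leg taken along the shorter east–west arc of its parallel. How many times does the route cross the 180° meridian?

Leg 1: -141.872° → -30.345°, shortest Δλ = 111.527° (east) — does not cross 180°.
Leg 2: -30.345° → +177.507°, shortest Δλ = -152.148° (west) — crosses 180°.
Leg 3: +177.507° → +112.285°, shortest Δλ = -65.222° (west) — does not cross 180°.
Leg 4: +112.285° → -169.346°, shortest Δλ = 78.369° (east) — crosses 180°.
Leg 5: -169.346° → -38.386°, shortest Δλ = 130.96° (east) — does not cross 180°.
Total crossings: 2.

2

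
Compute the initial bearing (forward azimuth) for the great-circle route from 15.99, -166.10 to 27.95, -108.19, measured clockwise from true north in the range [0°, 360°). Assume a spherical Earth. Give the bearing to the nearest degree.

Δλ = -108.19 − -166.10 = 57.91°.
θ = atan2( sin Δλ · cos φ₂ , cos φ₁ · sin φ₂ − sin φ₁ · cos φ₂ · cos Δλ )
  = atan2(0.74839, 0.32129) = 66.766° → normalised to [0°, 360°): 66.766°.

67°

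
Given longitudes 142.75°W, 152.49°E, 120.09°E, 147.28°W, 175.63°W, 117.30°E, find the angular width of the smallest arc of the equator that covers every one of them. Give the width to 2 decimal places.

Sort the longitudes: -175.63°, -147.28°, -142.75°, +117.30°, +120.09°, +152.49°.
Eastward gaps between consecutive values (wrapping around): 28.35°, 4.53°, 260.05°, 2.79°, 32.40°, 31.88°.
Largest gap = 260.05° ⇒ minimal covering band is its complement: 360° − 260.05° = 99.95°.
Band runs from +117.30° eastward to -142.75°, crossing the antimeridian.

99.95°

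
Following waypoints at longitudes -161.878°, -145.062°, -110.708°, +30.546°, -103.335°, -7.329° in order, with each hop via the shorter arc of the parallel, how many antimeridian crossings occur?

Leg 1: -161.878° → -145.062°, shortest Δλ = 16.816° (east) — does not cross 180°.
Leg 2: -145.062° → -110.708°, shortest Δλ = 34.354° (east) — does not cross 180°.
Leg 3: -110.708° → +30.546°, shortest Δλ = 141.254° (east) — does not cross 180°.
Leg 4: +30.546° → -103.335°, shortest Δλ = -133.881° (west) — does not cross 180°.
Leg 5: -103.335° → -7.329°, shortest Δλ = 96.006° (east) — does not cross 180°.
Total crossings: 0.

0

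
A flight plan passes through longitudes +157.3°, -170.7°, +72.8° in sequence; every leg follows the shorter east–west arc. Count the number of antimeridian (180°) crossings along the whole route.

2

Leg 1: +157.3° → -170.7°, shortest Δλ = 32.0° (east) — crosses 180°.
Leg 2: -170.7° → +72.8°, shortest Δλ = -116.5° (west) — crosses 180°.
Total crossings: 2.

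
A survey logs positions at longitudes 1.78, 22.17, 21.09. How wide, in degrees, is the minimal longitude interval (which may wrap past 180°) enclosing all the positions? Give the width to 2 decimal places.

20.39°

Sort the longitudes: +1.78°, +21.09°, +22.17°.
Eastward gaps between consecutive values (wrapping around): 19.31°, 1.08°, 339.61°.
Largest gap = 339.61° ⇒ minimal covering band is its complement: 360° − 339.61° = 20.39°.
Band runs from +1.78° eastward to +22.17°.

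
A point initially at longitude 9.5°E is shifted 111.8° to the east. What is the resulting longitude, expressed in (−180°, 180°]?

Start at +9.5°; shift +111.8° → +121.3°.
+121.3° already lies in (−180°, 180°].

121.3°E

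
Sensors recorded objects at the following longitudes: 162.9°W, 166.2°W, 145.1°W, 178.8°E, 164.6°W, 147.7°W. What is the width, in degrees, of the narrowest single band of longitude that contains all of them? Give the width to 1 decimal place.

Sort the longitudes: -166.2°, -164.6°, -162.9°, -147.7°, -145.1°, +178.8°.
Eastward gaps between consecutive values (wrapping around): 1.6°, 1.7°, 15.2°, 2.6°, 323.9°, 15.0°.
Largest gap = 323.9° ⇒ minimal covering band is its complement: 360° − 323.9° = 36.1°.
Band runs from +178.8° eastward to -145.1°, crossing the antimeridian.

36.1°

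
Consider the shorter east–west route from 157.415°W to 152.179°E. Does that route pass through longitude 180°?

Yes

Naïve |152.179 − -157.415| = 309.594° > 180°, so the shorter arc goes the other way round — across 180°.
Signed shortest Δλ = ((152.179 − -157.415 + 180) mod 360) − 180 = -50.406°.
Going west by 50.406° from -157.415° passes through 180° before reaching +152.179°.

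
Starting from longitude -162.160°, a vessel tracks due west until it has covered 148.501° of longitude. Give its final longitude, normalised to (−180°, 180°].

Start at -162.160°; shift −148.501° → -310.661°.
-310.661° lies outside (−180°, 180°]; add 360° → +49.339°.

+49.339°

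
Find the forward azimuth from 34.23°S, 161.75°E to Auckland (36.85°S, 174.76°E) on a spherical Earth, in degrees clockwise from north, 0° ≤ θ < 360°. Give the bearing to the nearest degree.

108°

Δλ = 174.76 − 161.75 = 13.01°.
θ = atan2( sin Δλ · cos φ₂ , cos φ₁ · sin φ₂ − sin φ₁ · cos φ₂ · cos Δλ )
  = atan2(0.18014, -0.05727) = 107.635° → normalised to [0°, 360°): 107.635°.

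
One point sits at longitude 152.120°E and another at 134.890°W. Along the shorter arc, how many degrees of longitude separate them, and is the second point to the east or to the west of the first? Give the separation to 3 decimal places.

72.990° east

Raw difference: -134.890 − 152.120 = -287.01°.
Normalise into (−180°, 180°]: -287.01° + 360° = 72.99°.
Positive ⇒ the second point lies to the east; separation 72.990°.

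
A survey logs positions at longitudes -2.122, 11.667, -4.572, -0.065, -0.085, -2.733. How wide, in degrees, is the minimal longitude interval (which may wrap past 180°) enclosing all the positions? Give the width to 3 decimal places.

Sort the longitudes: -4.572°, -2.733°, -2.122°, -0.085°, -0.065°, +11.667°.
Eastward gaps between consecutive values (wrapping around): 1.839°, 0.611°, 2.037°, 0.020°, 11.732°, 343.761°.
Largest gap = 343.761° ⇒ minimal covering band is its complement: 360° − 343.761° = 16.239°.
Band runs from -4.572° eastward to +11.667°.

16.239°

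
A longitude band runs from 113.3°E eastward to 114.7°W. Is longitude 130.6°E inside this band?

Yes

Band width going east from +113.3° to -114.7°: ((-114.7 − 113.3) mod 360) = 132.0°.
Offset of +130.6° east of the west edge: ((130.6 − 113.3) mod 360) = 17.3°.
17.3° ≤ 132.0° ⇒ inside.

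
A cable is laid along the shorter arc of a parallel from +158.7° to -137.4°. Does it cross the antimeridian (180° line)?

Yes

Naïve |-137.4 − 158.7| = 296.1° > 180°, so the shorter arc goes the other way round — across 180°.
Signed shortest Δλ = ((-137.4 − 158.7 + 180) mod 360) − 180 = 63.9°.
Going east by 63.9° from +158.7° passes through 180° before reaching -137.4°.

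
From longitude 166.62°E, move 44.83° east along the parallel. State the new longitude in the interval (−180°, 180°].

148.55°W

Start at +166.62°; shift +44.83° → +211.45°.
+211.45° lies outside (−180°, 180°]; subtract 360° → -148.55°.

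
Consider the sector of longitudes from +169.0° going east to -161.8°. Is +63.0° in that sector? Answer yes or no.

No

Band width going east from +169.0° to -161.8°: ((-161.8 − 169.0) mod 360) = 29.2°.
Offset of +63.0° east of the west edge: ((63.0 − 169.0) mod 360) = 254.0°.
254.0° > 29.2° ⇒ outside.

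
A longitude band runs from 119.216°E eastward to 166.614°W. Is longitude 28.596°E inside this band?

Band width going east from +119.216° to -166.614°: ((-166.614 − 119.216) mod 360) = 74.170°.
Offset of +28.596° east of the west edge: ((28.596 − 119.216) mod 360) = 269.380°.
269.380° > 74.170° ⇒ outside.

No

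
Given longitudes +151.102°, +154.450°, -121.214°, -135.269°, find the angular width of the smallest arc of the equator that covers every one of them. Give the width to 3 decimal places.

87.684°

Sort the longitudes: -135.269°, -121.214°, +151.102°, +154.450°.
Eastward gaps between consecutive values (wrapping around): 14.055°, 272.316°, 3.348°, 70.281°.
Largest gap = 272.316° ⇒ minimal covering band is its complement: 360° − 272.316° = 87.684°.
Band runs from +151.102° eastward to -121.214°, crossing the antimeridian.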